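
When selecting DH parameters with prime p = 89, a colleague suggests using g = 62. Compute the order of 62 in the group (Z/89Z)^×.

The order of 62 must divide φ(89) = 89 − 1 = 88 = 2^3 · 11.
Divisors of 88: 1, 2, 4, 8, 11, 22, 44, 88.
Test each divisor d:
62^1 ≡ 62 (mod 89)
62^2 ≡ 17 (mod 89)
62^4 ≡ 22 (mod 89)
62^8 ≡ 39 (mod 89)
62^11 ≡ 77 (mod 89)
62^22 ≡ 55 (mod 89)
62^44 ≡ 88 (mod 89)
62^88 ≡ 1 (mod 89) ✓
So ord_89(62) = 88.

88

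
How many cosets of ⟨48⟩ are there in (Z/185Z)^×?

12

Since 48 ∈ (Z/185Z)^×, its order divides φ(185) = φ(5·37) = (5−1)·(37−1) = 4·36 = 144 = 2^4 · 3^2.
Divisors of 144: 1, 2, 3, 4, 6, 8, 9, 12, 16, 18, 24, 36, 48, 72, 144.
Evaluate successive powers at the divisors of 144:
48^1 ≡ 48 (mod 185)
48^2 ≡ 84 (mod 185)
48^3 ≡ 147 (mod 185)
48^4 ≡ 26 (mod 185)
48^6 ≡ 149 (mod 185)
48^8 ≡ 121 (mod 185)
48^9 ≡ 73 (mod 185)
48^12 ≡ 1 (mod 185) ✓
Thus |⟨48⟩| = ord(48) = 12.
The index is φ(185) / ord(48) = 144 / 12 = 12.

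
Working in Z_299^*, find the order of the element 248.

11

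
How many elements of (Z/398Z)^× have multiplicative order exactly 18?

φ(398) = φ(2)·φ(199) = 1·198 = 198 = 2 · 3^2 · 11.
Since (Z/398Z)^× is cyclic of order 198, the number of elements of order d is φ(d) when d | 198 and 0 otherwise.
18 = 2 · 3^2 divides 198, and φ(18) = 6.

6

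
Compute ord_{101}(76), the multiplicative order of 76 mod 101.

By Lagrange's theorem, ord_101(76) divides φ(101) = 101 − 1 = 100 = 2^2 · 5^2.
Divisors of 100: 1, 2, 4, 5, 10, 20, 25, 50, 100.
Check 76^d mod 101 for each divisor in increasing order:
76^1 ≡ 76 (mod 101)
76^2 ≡ 19 (mod 101)
76^4 ≡ 58 (mod 101)
76^5 ≡ 65 (mod 101)
76^10 ≡ 84 (mod 101)
76^20 ≡ 87 (mod 101)
76^25 ≡ 100 (mod 101)
76^50 ≡ 1 (mod 101) ✓
The smallest such exponent is 50, so the order of 76 is 50.

50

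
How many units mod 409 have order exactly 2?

φ(409) = 409 − 1 = 408 = 2^3 · 3 · 17.
In a cyclic group of order 408, there are φ(d) elements of order d for each divisor d of 408, and zero for non-divisors.
2 | 408, and φ(2) = 2 − 1 = 1.

1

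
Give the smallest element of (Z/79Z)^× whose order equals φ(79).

3

φ(79) = 79 − 1 = 78 = 2 · 3 · 13.
g is a primitive root iff g^(78/q) ≢ 1 (mod 79) for each prime q ∈ {2, 3, 13}.
g = 2: 2^39 ≡ 1 — hits 1, so not a primitive root.
g = 3: 3^39 ≡ 78; 3^26 ≡ 23; 3^6 ≡ 18 — none is 1, so 3 is a primitive root.
The smallest primitive root modulo 79 is 3.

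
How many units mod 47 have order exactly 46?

22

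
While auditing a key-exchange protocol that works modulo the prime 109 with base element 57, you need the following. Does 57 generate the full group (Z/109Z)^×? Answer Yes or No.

φ(109) = 109 − 1 = 108 = 2^2 · 3^3.
It suffices to check that the order of 57 is not a proper divisor of 108: compute 57^(108/q) for q ∈ {2, 3}.
57^54 ≡ 108 (mod 109)  [q = 2: ≢ 1 ✓]
57^36 ≡ 63 (mod 109)  [q = 3: ≢ 1 ✓]
None equal 1, so ord_109(57) = 108: 57 is a primitive root.

Yes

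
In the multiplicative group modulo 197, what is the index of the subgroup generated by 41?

2

The order of 41 must divide φ(197) = 197 − 1 = 196 = 2^2 · 7^2.
Divisors of 196: 1, 2, 4, 7, 14, 28, 49, 98, 196.
Test each divisor d:
41^1 ≡ 41 (mod 197)
41^2 ≡ 105 (mod 197)
41^4 ≡ 190 (mod 197)
41^7 ≡ 6 (mod 197)
41^14 ≡ 36 (mod 197)
41^28 ≡ 114 (mod 197)
41^49 ≡ 196 (mod 197)
41^98 ≡ 1 (mod 197) ✓
Thus |⟨41⟩| = ord(41) = 98.
Index = |(Z/197Z)^×| / |⟨41⟩| = 196 / 98 = 2.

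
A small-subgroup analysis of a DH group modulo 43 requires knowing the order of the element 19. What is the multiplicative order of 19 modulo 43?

42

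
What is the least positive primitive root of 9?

φ(9) = φ(3^2) = 3·(3−1) = 6 = 2 · 3.
Test candidates g = 2, 3, … against the prime factors q ∈ {2, 3} of φ(9): g is a generator iff g^(6/q) ≢ 1 for every such q.
g = 2: 2^3 ≡ 8; 2^2 ≡ 4 — none is 1, so 2 is a primitive root.
The smallest primitive root modulo 9 is 2.

2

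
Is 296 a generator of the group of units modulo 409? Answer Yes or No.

Yes

φ(409) = 409 − 1 = 408 = 2^3 · 3 · 17.
It suffices to check that the order of 296 is not a proper divisor of 408: compute 296^(408/q) for q ∈ {2, 3, 17}.
296^204 ≡ 408 (mod 409)  [q = 2: ≢ 1 ✓]
296^136 ≡ 355 (mod 409)  [q = 3: ≢ 1 ✓]
296^24 ≡ 125 (mod 409)  [q = 17: ≢ 1 ✓]
None equal 1, so ord_409(296) = 408: 296 is a primitive root.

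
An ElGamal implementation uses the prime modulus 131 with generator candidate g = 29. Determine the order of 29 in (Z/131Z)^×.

By Lagrange's theorem, ord_131(29) divides φ(131) = 131 − 1 = 130 = 2 · 5 · 13.
Divisors of 130: 1, 2, 5, 10, 13, 26, 65, 130.
Evaluate successive powers at the divisors of 130:
29^1 ≡ 29 (mod 131)
29^2 ≡ 55 (mod 131)
29^5 ≡ 86 (mod 131)
29^10 ≡ 60 (mod 131)
29^13 ≡ 70 (mod 131)
29^26 ≡ 53 (mod 131)
29^65 ≡ 130 (mod 131)
29^130 ≡ 1 (mod 131) ✓
Therefore the multiplicative order of 29 modulo 131 is 130.

130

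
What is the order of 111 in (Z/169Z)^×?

The order of 111 must divide φ(169) = φ(13^2) = 13·(13−1) = 156 = 2^2 · 3 · 13.
Divisors of 156: 1, 2, 3, 4, 6, 12, 13, 26, 39, 52, 78, 156.
Compute 111^d (mod 169) for the divisors d until we hit 1:
111^1 ≡ 111 (mod 169)
111^2 ≡ 153 (mod 169)
111^3 ≡ 83 (mod 169)
111^4 ≡ 87 (mod 169)
111^6 ≡ 129 (mod 169)
111^12 ≡ 79 (mod 169)
111^13 ≡ 150 (mod 169)
111^26 ≡ 23 (mod 169)
111^39 ≡ 70 (mod 169)
111^52 ≡ 22 (mod 169)
111^78 ≡ 168 (mod 169)
111^156 ≡ 1 (mod 169) ✓
Hence ord(111) = 156.

156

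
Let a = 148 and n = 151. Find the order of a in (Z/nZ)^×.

Since 148 ∈ (Z/151Z)^×, its order divides φ(151) = 151 − 1 = 150 = 2 · 3 · 5^2.
Divisors of 150: 1, 2, 3, 5, 6, 10, 15, 25, 30, 50, 75, 150.
Check 148^d mod 151 for each divisor in increasing order:
148^1 ≡ 148 (mod 151)
148^2 ≡ 9 (mod 151)
148^3 ≡ 124 (mod 151)
148^5 ≡ 59 (mod 151)
148^6 ≡ 125 (mod 151)
148^10 ≡ 8 (mod 151)
148^15 ≡ 19 (mod 151)
148^25 ≡ 1 (mod 151) ✓
Therefore the multiplicative order of 148 modulo 151 is 25.

25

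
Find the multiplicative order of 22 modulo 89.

22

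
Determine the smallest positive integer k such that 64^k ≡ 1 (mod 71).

35

ord(64) | φ(71) = 71 − 1 = 70 = 2 · 5 · 7.
Divisors of 70: 1, 2, 5, 7, 10, 14, 35, 70.
Check 64^d mod 71 for each divisor in increasing order:
64^1 ≡ 64 (mod 71)
64^2 ≡ 49 (mod 71)
64^5 ≡ 20 (mod 71)
64^7 ≡ 57 (mod 71)
64^10 ≡ 45 (mod 71)
64^14 ≡ 54 (mod 71)
64^35 ≡ 1 (mod 71) ✓
So ord_71(64) = 35.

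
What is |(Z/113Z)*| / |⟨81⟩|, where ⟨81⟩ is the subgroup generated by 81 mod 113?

Since 81 ∈ (Z/113Z)^×, its order divides φ(113) = 113 − 1 = 112 = 2^4 · 7.
Divisors of 112: 1, 2, 4, 7, 8, 14, 16, 28, 56, 112.
Test each divisor d:
81^1 ≡ 81 (mod 113)
81^2 ≡ 7 (mod 113)
81^4 ≡ 49 (mod 113)
81^7 ≡ 98 (mod 113)
81^8 ≡ 28 (mod 113)
81^14 ≡ 112 (mod 113)
81^16 ≡ 106 (mod 113)
81^28 ≡ 1 (mod 113) ✓
So ord_113(81) = 28, hence |⟨81⟩| = 28.
The index is φ(113) / ord(81) = 112 / 28 = 4.

4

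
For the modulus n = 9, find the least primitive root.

φ(9) = φ(3^2) = 3·(3−1) = 6 = 2 · 3.
g is a primitive root iff g^(6/q) ≢ 1 (mod 9) for each prime q ∈ {2, 3}.
g = 2: 2^3 ≡ 8; 2^2 ≡ 4 — none is 1, so 2 is a primitive root.
So 2 is the smallest generator of (Z/9Z)^×.

2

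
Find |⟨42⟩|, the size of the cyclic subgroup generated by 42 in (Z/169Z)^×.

The order of 42 must divide φ(169) = φ(13^2) = 13·(13−1) = 156 = 2^2 · 3 · 13.
Divisors of 156: 1, 2, 3, 4, 6, 12, 13, 26, 39, 52, 78, 156.
Compute 42^d (mod 169) for the divisors d until we hit 1:
42^1 ≡ 42 (mod 169)
42^2 ≡ 74 (mod 169)
42^3 ≡ 66 (mod 169)
42^4 ≡ 68 (mod 169)
42^6 ≡ 131 (mod 169)
42^12 ≡ 92 (mod 169)
42^13 ≡ 146 (mod 169)
42^26 ≡ 22 (mod 169)
42^39 ≡ 1 (mod 169) ✓
Therefore the multiplicative order of 42 modulo 169 is 39.

39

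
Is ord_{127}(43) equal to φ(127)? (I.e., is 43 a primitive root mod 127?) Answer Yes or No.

φ(127) = 127 − 1 = 126 = 2 · 3^2 · 7.
It suffices to check that the order of 43 is not a proper divisor of 126: compute 43^(126/q) for q ∈ {2, 3, 7}.
43^63 ≡ 126 (mod 127)  [q = 2: ≢ 1 ✓]
43^42 ≡ 19 (mod 127)  [q = 3: ≢ 1 ✓]
43^18 ≡ 4 (mod 127)  [q = 7: ≢ 1 ✓]
All checks pass, so 43 has order 126 and is a primitive root modulo 127.

Yes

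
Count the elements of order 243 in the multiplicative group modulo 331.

0

φ(331) = 331 − 1 = 330 = 2 · 3 · 5 · 11.
Since (Z/331Z)^× is cyclic of order 330, the number of elements of order d is φ(d) when d | 330 and 0 otherwise.
Here 330 is not a multiple of 243, so there are no elements of order 243.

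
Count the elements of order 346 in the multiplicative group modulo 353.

0

φ(353) = 353 − 1 = 352 = 2^5 · 11.
In a cyclic group of order 352, there are φ(d) elements of order d for each divisor d of 352, and zero for non-divisors.
Here 352 is not a multiple of 346, so there are no elements of order 346.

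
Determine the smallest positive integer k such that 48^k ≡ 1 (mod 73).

36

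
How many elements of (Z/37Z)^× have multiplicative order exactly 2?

1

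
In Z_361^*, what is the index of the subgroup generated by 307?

19

By Lagrange's theorem, ord_361(307) divides φ(361) = φ(19^2) = 19·(19−1) = 342 = 2 · 3^2 · 19.
Divisors of 342: 1, 2, 3, 6, 9, 18, 19, 38, 57, 114, 171, 342.
Compute 307^d (mod 361) for the divisors d until we hit 1:
307^1 ≡ 307 (mod 361)
307^2 ≡ 28 (mod 361)
307^3 ≡ 293 (mod 361)
307^6 ≡ 292 (mod 361)
307^9 ≡ 360 (mod 361)
307^18 ≡ 1 (mod 361) ✓
The order of 307 is 18, so the subgroup it generates has 18 elements.
The index is φ(361) / ord(307) = 342 / 18 = 19.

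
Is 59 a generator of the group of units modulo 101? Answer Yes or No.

Yes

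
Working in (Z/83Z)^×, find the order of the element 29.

By Lagrange's theorem, ord_83(29) divides φ(83) = 83 − 1 = 82 = 2 · 41.
Divisors of 82: 1, 2, 41, 82.
Test each divisor d:
29^1 ≡ 29
29^2 ≡ 11
29^41 ≡ 1
So ord_83(29) = 41.

41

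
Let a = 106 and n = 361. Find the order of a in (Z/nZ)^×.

57

Since 106 ∈ (Z/361Z)^×, its order divides φ(361) = φ(19^2) = 19·(19−1) = 342 = 2 · 3^2 · 19.
Divisors of 342: 1, 2, 3, 6, 9, 18, 19, 38, 57, 114, 171, 342.
Check 106^d mod 361 for each divisor in increasing order:
106^1 ≡ 106 (mod 361)
106^2 ≡ 45 (mod 361)
106^3 ≡ 77 (mod 361)
106^6 ≡ 153 (mod 361)
106^9 ≡ 229 (mod 361)
106^18 ≡ 96 (mod 361)
106^19 ≡ 68 (mod 361)
106^38 ≡ 292 (mod 361)
106^57 ≡ 1 (mod 361) ✓
The smallest such exponent is 57, so the order of 106 is 57.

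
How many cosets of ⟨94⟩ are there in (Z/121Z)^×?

11

Since 94 ∈ (Z/121Z)^×, its order divides φ(121) = φ(11^2) = 11·(11−1) = 110 = 2 · 5 · 11.
Divisors of 110: 1, 2, 5, 10, 11, 22, 55, 110.
Compute 94^d (mod 121) for the divisors d until we hit 1:
94^1 ≡ 94 (mod 121)
94^2 ≡ 3 (mod 121)
94^5 ≡ 120 (mod 121)
94^10 ≡ 1 (mod 121) ✓
So ord_121(94) = 10, hence |⟨94⟩| = 10.
Index = |(Z/121Z)^×| / |⟨94⟩| = 110 / 10 = 11.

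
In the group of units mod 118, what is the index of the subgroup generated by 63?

2

Since 63 ∈ (Z/118Z)^×, its order divides φ(118) = φ(2)·φ(59) = 1·58 = 58 = 2 · 29.
Divisors of 58: 1, 2, 29, 58.
Evaluate successive powers at the divisors of 58:
63^1 ≡ 63 (mod 118)
63^2 ≡ 75 (mod 118)
63^29 ≡ 1 (mod 118) ✓
So ord_118(63) = 29, hence |⟨63⟩| = 29.
The index is φ(118) / ord(63) = 58 / 29 = 2.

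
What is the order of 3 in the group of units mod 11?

5

The order of 3 must divide φ(11) = 11 − 1 = 10 = 2 · 5.
Divisors of 10: 1, 2, 5, 10.
Compute 3^d (mod 11) for the divisors d until we hit 1:
3^1 ≡ 3 (mod 11)
3^2 ≡ 9 (mod 11)
3^5 ≡ 1 (mod 11) ✓
Hence ord(3) = 5.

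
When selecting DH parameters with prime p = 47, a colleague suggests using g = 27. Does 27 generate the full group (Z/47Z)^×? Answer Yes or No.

No

φ(47) = 47 − 1 = 46 = 2 · 23.
An element g generates (Z/47Z)^× iff g^(46/q) ≢ 1 (mod 47) for each prime q ∈ {2, 23}.
27^23 ≡ 1 (mod 47)  [q = 2: ≡ 1 ✗]
27^2 ≡ 24 (mod 47)  [q = 23: ≢ 1 ✓]
The check at q = 2 fails, so 27 generates a proper subgroup.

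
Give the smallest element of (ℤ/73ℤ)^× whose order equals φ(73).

φ(73) = 73 − 1 = 72 = 2^3 · 3^2.
Test candidates g = 2, 3, … against the prime factors q ∈ {2, 3} of φ(73): g is a generator iff g^(72/q) ≢ 1 for every such q.
g = 2: 2^36 ≡ 1 — hits 1, so not a primitive root.
g = 3: 3^36 ≡ 1 — hits 1, so not a primitive root.
g = 4: 4^36 ≡ 1 — hits 1, so not a primitive root.
g = 5: 5^36 ≡ 72; 5^24 ≡ 8 — none is 1, so 5 is a primitive root.
The smallest primitive root modulo 73 is 5.

5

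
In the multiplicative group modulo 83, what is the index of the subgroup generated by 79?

1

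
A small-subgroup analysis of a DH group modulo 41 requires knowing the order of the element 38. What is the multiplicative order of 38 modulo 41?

8

The order of 38 must divide φ(41) = 41 − 1 = 40 = 2^3 · 5.
Divisors of 40: 1, 2, 4, 5, 8, 10, 20, 40.
Compute 38^d (mod 41) for the divisors d until we hit 1:
38^1 ≡ 38
38^2 ≡ 9
38^4 ≡ 40
38^5 ≡ 3
38^8 ≡ 1
Therefore the multiplicative order of 38 modulo 41 is 8.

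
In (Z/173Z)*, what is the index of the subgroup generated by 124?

ord(124) | φ(173) = 173 − 1 = 172 = 2^2 · 43.
Divisors of 172: 1, 2, 4, 43, 86, 172.
Test each divisor d:
124^1 ≡ 124
124^2 ≡ 152
124^4 ≡ 95
124^43 ≡ 1
Thus |⟨124⟩| = ord(124) = 43.
The index is φ(173) / ord(124) = 172 / 43 = 4.

4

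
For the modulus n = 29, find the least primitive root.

φ(29) = 29 − 1 = 28 = 2^2 · 7.
g is a primitive root iff g^(28/q) ≢ 1 (mod 29) for each prime q ∈ {2, 7}.
g = 2: 2^14 ≡ 28; 2^4 ≡ 16 — none is 1, so 2 is a primitive root.
So 2 is the smallest generator of (Z/29Z)^×.

2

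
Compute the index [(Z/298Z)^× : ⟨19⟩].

The order of 19 must divide φ(298) = φ(2)·φ(149) = 1·148 = 148 = 2^2 · 37.
Divisors of 148: 1, 2, 4, 37, 74, 148.
Evaluate successive powers at the divisors of 148:
19^1 ≡ 19
19^2 ≡ 63
19^4 ≡ 95
19^37 ≡ 1
The order of 19 is 37, so the subgroup it generates has 37 elements.
The index is φ(298) / ord(19) = 148 / 37 = 4.

4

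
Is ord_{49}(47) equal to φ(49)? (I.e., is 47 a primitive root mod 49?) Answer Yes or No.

φ(49) = φ(7^2) = 7·(7−1) = 42 = 2 · 3 · 7.
47 is a primitive root mod 49 iff 47^(φ(49)/q) ≢ 1 for every prime q | φ(49), i.e. q ∈ {2, 3, 7}.
47^21 ≡ 48 (mod 49)  [q = 2: ≢ 1 ✓]
47^14 ≡ 18 (mod 49)  [q = 3: ≢ 1 ✓]
47^6 ≡ 15 (mod 49)  [q = 7: ≢ 1 ✓]
All checks pass, so 47 has order 42 and is a primitive root modulo 49.

Yes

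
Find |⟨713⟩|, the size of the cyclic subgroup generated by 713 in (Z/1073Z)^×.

The order of 713 must divide φ(1073) = φ(29·37) = (29−1)·(37−1) = 28·36 = 1008 = 2^4 · 3^2 · 7.
Divisors of 1008: 1, 2, 3, 4, 6, 7, 8, 9, 12, 14, 16, 18, 21, 24, 28, 36, 42, 48, 56, 63, 72, 84, 112, 126, 144, 168, 252, 336, 504, 1008.
Test each divisor d:
713^1 ≡ 713 (mod 1073)
713^2 ≡ 840 (mod 1073)
713^3 ≡ 186 (mod 1073)
713^4 ≡ 639 (mod 1073)
713^6 ≡ 260 (mod 1073)
713^7 ≡ 824 (mod 1073)
713^8 ≡ 581 (mod 1073)
713^9 ≡ 75 (mod 1073)
713^12 ≡ 1 (mod 1073) ✓
So ord_1073(713) = 12.

12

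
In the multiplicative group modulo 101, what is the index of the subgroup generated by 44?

5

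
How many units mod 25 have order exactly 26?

0

φ(25) = φ(5^2) = 5·(5−1) = 20 = 2^2 · 5.
(Z/25Z)^× is cyclic (|G| = 20); a cyclic group of order m has exactly φ(d) elements of each order d | m, and none otherwise.
Since 26 ∤ 20, the count is 0.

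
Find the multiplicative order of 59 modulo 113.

112

Since 59 ∈ (Z/113Z)^×, its order divides φ(113) = 113 − 1 = 112 = 2^4 · 7.
Divisors of 112: 1, 2, 4, 7, 8, 14, 16, 28, 56, 112.
Test each divisor d:
59^1 ≡ 59 (mod 113)
59^2 ≡ 91 (mod 113)
59^4 ≡ 32 (mod 113)
59^7 ≡ 48 (mod 113)
59^8 ≡ 7 (mod 113)
59^14 ≡ 44 (mod 113)
59^16 ≡ 49 (mod 113)
59^28 ≡ 15 (mod 113)
59^56 ≡ 112 (mod 113)
59^112 ≡ 1 (mod 113) ✓
Therefore the multiplicative order of 59 modulo 113 is 112.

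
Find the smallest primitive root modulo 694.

5

φ(694) = φ(2)·φ(347) = 1·346 = 346 = 2 · 173.
g is a primitive root iff g^(346/q) ≢ 1 (mod 694) for each prime q ∈ {2, 173}.
g = 2: gcd(2, 694) = 2 > 1, not a unit — skip.
g = 3: 3^173 ≡ 1 — hits 1, so not a primitive root.
g = 4: gcd(4, 694) = 2 > 1, not a unit — skip.
g = 5: 5^173 ≡ 693; 5^2 ≡ 25 — none is 1, so 5 is a primitive root.
So 5 is the smallest generator of (Z/694Z)^×.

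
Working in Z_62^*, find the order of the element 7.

15

ord(7) | φ(62) = φ(2)·φ(31) = 1·30 = 30 = 2 · 3 · 5.
Divisors of 30: 1, 2, 3, 5, 6, 10, 15, 30.
Check 7^d mod 62 for each divisor in increasing order:
7^1 ≡ 7 (mod 62)
7^2 ≡ 49 (mod 62)
7^3 ≡ 33 (mod 62)
7^5 ≡ 5 (mod 62)
7^6 ≡ 35 (mod 62)
7^10 ≡ 25 (mod 62)
7^15 ≡ 1 (mod 62) ✓
Hence ord(7) = 15.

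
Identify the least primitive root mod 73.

5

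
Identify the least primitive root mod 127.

φ(127) = 127 − 1 = 126 = 2 · 3^2 · 7.
g is a primitive root iff g^(126/q) ≢ 1 (mod 127) for each prime q ∈ {2, 3, 7}.
g = 2: 2^63 ≡ 1 — hits 1, so not a primitive root.
g = 3: 3^63 ≡ 126; 3^42 ≡ 107; 3^18 ≡ 4 — none is 1, so 3 is a primitive root.
The smallest primitive root modulo 127 is 3.

3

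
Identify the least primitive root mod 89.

φ(89) = 89 − 1 = 88 = 2^3 · 11.
g is a primitive root iff g^(88/q) ≢ 1 (mod 89) for each prime q ∈ {2, 11}.
g = 2: 2^44 ≡ 1 — hits 1, so not a primitive root.
g = 3: 3^44 ≡ 88; 3^8 ≡ 64 — none is 1, so 3 is a primitive root.
The smallest primitive root modulo 89 is 3.

3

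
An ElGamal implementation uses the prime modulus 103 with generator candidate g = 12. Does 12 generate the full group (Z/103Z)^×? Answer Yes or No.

Yes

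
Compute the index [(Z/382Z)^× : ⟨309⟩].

2

By Lagrange's theorem, ord_382(309) divides φ(382) = φ(2)·φ(191) = 1·190 = 190 = 2 · 5 · 19.
Divisors of 190: 1, 2, 5, 10, 19, 38, 95, 190.
Check 309^d mod 382 for each divisor in increasing order:
309^1 ≡ 309
309^2 ≡ 363
309^5 ≡ 5
309^10 ≡ 25
309^19 ≡ 49
309^38 ≡ 109
309^95 ≡ 1
So ord_382(309) = 95, hence |⟨309⟩| = 95.
The index is φ(382) / ord(309) = 190 / 95 = 2.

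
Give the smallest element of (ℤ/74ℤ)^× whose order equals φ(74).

5

φ(74) = φ(2)·φ(37) = 1·36 = 36 = 2^2 · 3^2.
g is a primitive root iff g^(36/q) ≢ 1 (mod 74) for each prime q ∈ {2, 3}.
g = 2: gcd(2, 74) = 2 > 1, not a unit — skip.
g = 3: 3^18 ≡ 1 — hits 1, so not a primitive root.
g = 4: gcd(4, 74) = 2 > 1, not a unit — skip.
g = 5: 5^18 ≡ 73; 5^12 ≡ 47 — none is 1, so 5 is a primitive root.
Hence the least primitive root of 74 is 5.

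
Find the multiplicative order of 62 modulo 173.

ord(62) | φ(173) = 173 − 1 = 172 = 2^2 · 43.
Divisors of 172: 1, 2, 4, 43, 86, 172.
Check 62^d mod 173 for each divisor in increasing order:
62^1 ≡ 62
62^2 ≡ 38
62^4 ≡ 60
62^43 ≡ 93
62^86 ≡ 172
62^172 ≡ 1
Hence ord(62) = 172.

172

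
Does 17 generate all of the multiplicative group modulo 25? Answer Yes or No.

Yes

φ(25) = φ(5^2) = 5·(5−1) = 20 = 2^2 · 5.
It suffices to check that the order of 17 is not a proper divisor of 20: compute 17^(20/q) for q ∈ {2, 5}.
17^10 ≡ 24 (mod 25)  [q = 2: ≢ 1 ✓]
17^4 ≡ 21 (mod 25)  [q = 5: ≢ 1 ✓]
Every test exponent gives a nontrivial residue, hence 17 generates the full group.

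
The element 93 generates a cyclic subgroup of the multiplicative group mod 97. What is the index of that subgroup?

By Lagrange's theorem, ord_97(93) divides φ(97) = 97 − 1 = 96 = 2^5 · 3.
Divisors of 96: 1, 2, 3, 4, 6, 8, 12, 16, 24, 32, 48, 96.
Check 93^d mod 97 for each divisor in increasing order:
93^1 ≡ 93 (mod 97)
93^2 ≡ 16 (mod 97)
93^3 ≡ 33 (mod 97)
93^4 ≡ 62 (mod 97)
93^6 ≡ 22 (mod 97)
93^8 ≡ 61 (mod 97)
93^12 ≡ 96 (mod 97)
93^16 ≡ 35 (mod 97)
93^24 ≡ 1 (mod 97) ✓
So ord_97(93) = 24, hence |⟨93⟩| = 24.
The index is φ(97) / ord(93) = 96 / 24 = 4.

4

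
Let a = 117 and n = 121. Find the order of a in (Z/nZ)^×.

110

The order of 117 must divide φ(121) = φ(11^2) = 11·(11−1) = 110 = 2 · 5 · 11.
Divisors of 110: 1, 2, 5, 10, 11, 22, 55, 110.
Test each divisor d:
117^1 ≡ 117
117^2 ≡ 16
117^5 ≡ 65
117^10 ≡ 111
117^11 ≡ 40
117^22 ≡ 27
117^55 ≡ 120
117^110 ≡ 1
Hence ord(117) = 110.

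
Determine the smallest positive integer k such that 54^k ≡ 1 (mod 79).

78

The order of 54 must divide φ(79) = 79 − 1 = 78 = 2 · 3 · 13.
Divisors of 78: 1, 2, 3, 6, 13, 26, 39, 78.
Evaluate successive powers at the divisors of 78:
54^1 ≡ 54 (mod 79)
54^2 ≡ 72 (mod 79)
54^3 ≡ 17 (mod 79)
54^6 ≡ 52 (mod 79)
54^13 ≡ 24 (mod 79)
54^26 ≡ 23 (mod 79)
54^39 ≡ 78 (mod 79)
54^78 ≡ 1 (mod 79) ✓
The smallest such exponent is 78, so the order of 54 is 78.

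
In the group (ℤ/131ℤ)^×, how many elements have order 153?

0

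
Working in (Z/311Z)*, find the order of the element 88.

ord(88) | φ(311) = 311 − 1 = 310 = 2 · 5 · 31.
Divisors of 310: 1, 2, 5, 10, 31, 62, 155, 310.
Test each divisor d:
88^1 ≡ 88 (mod 311)
88^2 ≡ 280 (mod 311)
88^5 ≡ 287 (mod 311)
88^10 ≡ 265 (mod 311)
88^31 ≡ 305 (mod 311)
88^62 ≡ 36 (mod 311)
88^155 ≡ 310 (mod 311)
88^310 ≡ 1 (mod 311) ✓
Therefore the multiplicative order of 88 modulo 311 is 310.

310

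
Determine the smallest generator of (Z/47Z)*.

φ(47) = 47 − 1 = 46 = 2 · 23.
g is a primitive root iff g^(46/q) ≢ 1 (mod 47) for each prime q ∈ {2, 23}.
g = 2: 2^23 ≡ 1 — hits 1, so not a primitive root.
g = 3: 3^23 ≡ 1 — hits 1, so not a primitive root.
g = 4: 4^23 ≡ 1 — hits 1, so not a primitive root.
g = 5: 5^23 ≡ 46; 5^2 ≡ 25 — none is 1, so 5 is a primitive root.
So 5 is the smallest generator of (Z/47Z)^×.

5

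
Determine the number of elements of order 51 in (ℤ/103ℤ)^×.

32

φ(103) = 103 − 1 = 102 = 2 · 3 · 17.
Since (Z/103Z)^× is cyclic of order 102, the number of elements of order d is φ(d) when d | 102 and 0 otherwise.
51 = 3 · 17 divides 102, and φ(51) = 32.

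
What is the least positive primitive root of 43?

3

φ(43) = 43 − 1 = 42 = 2 · 3 · 7.
g is a primitive root iff g^(42/q) ≢ 1 (mod 43) for each prime q ∈ {2, 3, 7}.
g = 2: 2^21 ≡ 42; 2^14 ≡ 1 — hits 1, so not a primitive root.
g = 3: 3^21 ≡ 42; 3^14 ≡ 36; 3^6 ≡ 41 — none is 1, so 3 is a primitive root.
The smallest primitive root modulo 43 is 3.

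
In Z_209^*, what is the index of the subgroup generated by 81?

By Lagrange's theorem, ord_209(81) divides φ(209) = φ(11·19) = (11−1)·(19−1) = 10·18 = 180 = 2^2 · 3^2 · 5.
Divisors of 180: 1, 2, 3, 4, 5, 6, 9, 10, 12, 15, 18, 20, 30, 36, 45, 60, 90, 180.
Evaluate successive powers at the divisors of 180:
81^1 ≡ 81
81^2 ≡ 82
81^3 ≡ 163
81^4 ≡ 36
81^5 ≡ 199
81^6 ≡ 26
81^9 ≡ 58
81^10 ≡ 100
81^12 ≡ 49
81^15 ≡ 45
81^18 ≡ 20
81^20 ≡ 177
81^30 ≡ 144
81^36 ≡ 191
81^45 ≡ 1
So ord_209(81) = 45, hence |⟨81⟩| = 45.
The index is φ(209) / ord(81) = 180 / 45 = 4.

4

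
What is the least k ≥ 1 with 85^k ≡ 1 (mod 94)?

46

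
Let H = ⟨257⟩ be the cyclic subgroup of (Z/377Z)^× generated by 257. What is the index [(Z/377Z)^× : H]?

Since 257 ∈ (Z/377Z)^×, its order divides φ(377) = φ(13·29) = (13−1)·(29−1) = 12·28 = 336 = 2^4 · 3 · 7.
Divisors of 336: 1, 2, 3, 4, 6, 7, 8, 12, 14, 16, 21, 24, 28, 42, 48, 56, 84, 112, 168, 336.
Compute 257^d (mod 377) for the divisors d until we hit 1:
257^1 ≡ 257 (mod 377)
257^2 ≡ 74 (mod 377)
257^3 ≡ 168 (mod 377)
257^4 ≡ 198 (mod 377)
257^6 ≡ 326 (mod 377)
257^7 ≡ 88 (mod 377)
257^8 ≡ 373 (mod 377)
257^12 ≡ 339 (mod 377)
257^14 ≡ 204 (mod 377)
257^16 ≡ 16 (mod 377)
257^21 ≡ 233 (mod 377)
257^24 ≡ 313 (mod 377)
257^28 ≡ 146 (mod 377)
257^42 ≡ 1 (mod 377) ✓
The order of 257 is 42, so the subgroup it generates has 42 elements.
Index = |(Z/377Z)^×| / |⟨257⟩| = 336 / 42 = 8.

8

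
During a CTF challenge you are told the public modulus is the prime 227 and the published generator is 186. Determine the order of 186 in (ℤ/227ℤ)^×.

Since 186 ∈ (Z/227Z)^×, its order divides φ(227) = 227 − 1 = 226 = 2 · 113.
Divisors of 226: 1, 2, 113, 226.
Test each divisor d:
186^1 ≡ 186 (mod 227)
186^2 ≡ 92 (mod 227)
186^113 ≡ 1 (mod 227) ✓
Hence ord(186) = 113.

113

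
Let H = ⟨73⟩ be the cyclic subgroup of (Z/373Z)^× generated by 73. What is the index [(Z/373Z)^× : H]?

4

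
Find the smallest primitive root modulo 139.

2

φ(139) = 139 − 1 = 138 = 2 · 3 · 23.
Test candidates g = 2, 3, … against the prime factors q ∈ {2, 3, 23} of φ(139): g is a generator iff g^(138/q) ≢ 1 for every such q.
g = 2: 2^69 ≡ 138; 2^46 ≡ 96; 2^6 ≡ 64 — none is 1, so 2 is a primitive root.
Hence the least primitive root of 139 is 2.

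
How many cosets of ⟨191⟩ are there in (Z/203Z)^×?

The order of 191 must divide φ(203) = φ(7·29) = (7−1)·(29−1) = 6·28 = 168 = 2^3 · 3 · 7.
Divisors of 168: 1, 2, 3, 4, 6, 7, 8, 12, 14, 21, 24, 28, 42, 56, 84, 168.
Check 191^d mod 203 for each divisor in increasing order:
191^1 ≡ 191
191^2 ≡ 144
191^3 ≡ 99
191^4 ≡ 30
191^6 ≡ 57
191^7 ≡ 128
191^8 ≡ 88
191^12 ≡ 1
The order of 191 is 12, so the subgroup it generates has 12 elements.
The index is φ(203) / ord(191) = 168 / 12 = 14.

14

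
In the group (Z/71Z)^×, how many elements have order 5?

4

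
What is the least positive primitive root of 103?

5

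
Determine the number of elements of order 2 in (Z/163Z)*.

1

φ(163) = 163 − 1 = 162 = 2 · 3^4.
In a cyclic group of order 162, there are φ(d) elements of order d for each divisor d of 162, and zero for non-divisors.
2 | 162, and φ(2) = 2 − 1 = 1.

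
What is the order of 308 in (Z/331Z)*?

33

ord(308) | φ(331) = 331 − 1 = 330 = 2 · 3 · 5 · 11.
Divisors of 330: 1, 2, 3, 5, 6, 10, 11, 15, 22, 30, 33, 55, 66, 110, 165, 330.
Evaluate successive powers at the divisors of 330:
308^1 ≡ 308 (mod 331)
308^2 ≡ 198 (mod 331)
308^3 ≡ 80 (mod 331)
308^5 ≡ 283 (mod 331)
308^6 ≡ 111 (mod 331)
308^10 ≡ 318 (mod 331)
308^11 ≡ 299 (mod 331)
308^15 ≡ 293 (mod 331)
308^22 ≡ 31 (mod 331)
308^30 ≡ 120 (mod 331)
308^33 ≡ 1 (mod 331) ✓
Therefore the multiplicative order of 308 modulo 331 is 33.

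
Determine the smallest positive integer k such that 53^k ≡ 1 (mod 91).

3

ord(53) | φ(91) = φ(7·13) = (7−1)·(13−1) = 6·12 = 72 = 2^3 · 3^2.
Divisors of 72: 1, 2, 3, 4, 6, 8, 9, 12, 18, 24, 36, 72.
Compute 53^d (mod 91) for the divisors d until we hit 1:
53^1 ≡ 53
53^2 ≡ 79
53^3 ≡ 1
So ord_91(53) = 3.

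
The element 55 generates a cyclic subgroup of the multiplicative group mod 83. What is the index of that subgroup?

Since 55 ∈ (Z/83Z)^×, its order divides φ(83) = 83 − 1 = 82 = 2 · 41.
Divisors of 82: 1, 2, 41, 82.
Evaluate successive powers at the divisors of 82:
55^1 ≡ 55 (mod 83)
55^2 ≡ 37 (mod 83)
55^41 ≡ 82 (mod 83)
55^82 ≡ 1 (mod 83) ✓
The order of 55 is 82, so the subgroup it generates has 82 elements.
[(Z/83Z)^× : ⟨55⟩] = 82/82 = 1.

1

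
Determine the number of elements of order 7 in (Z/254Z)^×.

6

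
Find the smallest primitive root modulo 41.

6

φ(41) = 41 − 1 = 40 = 2^3 · 5.
Test candidates g = 2, 3, … against the prime factors q ∈ {2, 5} of φ(41): g is a generator iff g^(40/q) ≢ 1 for every such q.
g = 2: 2^20 ≡ 1 — hits 1, so not a primitive root.
g = 3: 3^20 ≡ 40; 3^8 ≡ 1 — hits 1, so not a primitive root.
g = 4: 4^20 ≡ 1 — hits 1, so not a primitive root.
g = 5: 5^20 ≡ 1 — hits 1, so not a primitive root.
g = 6: 6^20 ≡ 40; 6^8 ≡ 10 — none is 1, so 6 is a primitive root.
The smallest primitive root modulo 41 is 6.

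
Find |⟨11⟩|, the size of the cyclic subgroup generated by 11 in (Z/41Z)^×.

40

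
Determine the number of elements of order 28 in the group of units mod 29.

12

φ(29) = 29 − 1 = 28 = 2^2 · 7.
(Z/29Z)^× is cyclic (|G| = 28); a cyclic group of order m has exactly φ(d) elements of each order d | m, and none otherwise.
28 = 2^2 · 7 divides 28, and φ(28) = 12.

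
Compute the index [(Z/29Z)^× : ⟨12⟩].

7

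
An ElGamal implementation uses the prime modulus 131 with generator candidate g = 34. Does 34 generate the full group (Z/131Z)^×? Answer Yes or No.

φ(131) = 131 − 1 = 130 = 2 · 5 · 13.
34 is a primitive root mod 131 iff 34^(φ(131)/q) ≢ 1 for every prime q | φ(131), i.e. q ∈ {2, 5, 13}.
34^65 ≡ 1 (mod 131)  [q = 2: ≡ 1 ✗]
34^26 ≡ 89 (mod 131)  [q = 5: ≢ 1 ✓]
34^10 ≡ 80 (mod 131)  [q = 13: ≢ 1 ✓]
34^65 ≡ 1 shows ord(34) | 65, strictly less than φ(131); not a primitive root.

No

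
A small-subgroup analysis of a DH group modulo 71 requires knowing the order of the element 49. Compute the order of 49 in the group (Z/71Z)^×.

The order of 49 must divide φ(71) = 71 − 1 = 70 = 2 · 5 · 7.
Divisors of 70: 1, 2, 5, 7, 10, 14, 35, 70.
Evaluate successive powers at the divisors of 70:
49^1 ≡ 49
49^2 ≡ 58
49^5 ≡ 45
49^7 ≡ 54
49^10 ≡ 37
49^14 ≡ 5
49^35 ≡ 1
Therefore the multiplicative order of 49 modulo 71 is 35.

35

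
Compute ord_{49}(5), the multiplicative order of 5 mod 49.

42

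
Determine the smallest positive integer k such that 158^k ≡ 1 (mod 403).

60

By Lagrange's theorem, ord_403(158) divides φ(403) = φ(13·31) = (13−1)·(31−1) = 12·30 = 360 = 2^3 · 3^2 · 5.
Divisors of 360: 1, 2, 3, 4, 5, 6, 8, 9, 10, 12, 15, 18, 20, 24, 30, 36, 40, 45, 60, 72, 90, 120, 180, 360.
Compute 158^d (mod 403) for the divisors d until we hit 1:
158^1 ≡ 158
158^2 ≡ 381
158^3 ≡ 151
158^4 ≡ 81
158^5 ≡ 305
158^6 ≡ 233
158^8 ≡ 113
158^9 ≡ 122
158^10 ≡ 335
158^12 ≡ 287
158^15 ≡ 216
158^18 ≡ 376
158^20 ≡ 191
158^24 ≡ 157
158^30 ≡ 311
158^36 ≡ 326
158^40 ≡ 211
158^45 ≡ 278
158^60 ≡ 1
Hence ord(158) = 60.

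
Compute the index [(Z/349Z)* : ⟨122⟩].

116

Since 122 ∈ (Z/349Z)^×, its order divides φ(349) = 349 − 1 = 348 = 2^2 · 3 · 29.
Divisors of 348: 1, 2, 3, 4, 6, 12, 29, 58, 87, 116, 174, 348.
Evaluate successive powers at the divisors of 348:
122^1 ≡ 122 (mod 349)
122^2 ≡ 226 (mod 349)
122^3 ≡ 1 (mod 349) ✓
Thus |⟨122⟩| = ord(122) = 3.
The index is φ(349) / ord(122) = 348 / 3 = 116.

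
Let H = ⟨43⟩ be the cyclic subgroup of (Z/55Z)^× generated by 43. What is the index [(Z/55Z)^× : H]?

ord(43) | φ(55) = φ(5·11) = (5−1)·(11−1) = 4·10 = 40 = 2^3 · 5.
Divisors of 40: 1, 2, 4, 5, 8, 10, 20, 40.
Evaluate successive powers at the divisors of 40:
43^1 ≡ 43 (mod 55)
43^2 ≡ 34 (mod 55)
43^4 ≡ 1 (mod 55) ✓
So ord_55(43) = 4, hence |⟨43⟩| = 4.
Index = |(Z/55Z)^×| / |⟨43⟩| = 40 / 4 = 10.

10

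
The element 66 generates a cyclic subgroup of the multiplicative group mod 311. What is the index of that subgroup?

1

Since 66 ∈ (Z/311Z)^×, its order divides φ(311) = 311 − 1 = 310 = 2 · 5 · 31.
Divisors of 310: 1, 2, 5, 10, 31, 62, 155, 310.
Test each divisor d:
66^1 ≡ 66 (mod 311)
66^2 ≡ 2 (mod 311)
66^5 ≡ 264 (mod 311)
66^10 ≡ 32 (mod 311)
66^31 ≡ 305 (mod 311)
66^62 ≡ 36 (mod 311)
66^155 ≡ 310 (mod 311)
66^310 ≡ 1 (mod 311) ✓
So ord_311(66) = 310, hence |⟨66⟩| = 310.
Index = |(Z/311Z)^×| / |⟨66⟩| = 310 / 310 = 1.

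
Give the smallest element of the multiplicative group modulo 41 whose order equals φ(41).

6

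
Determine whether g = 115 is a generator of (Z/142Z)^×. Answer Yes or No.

φ(142) = φ(2)·φ(71) = 1·70 = 70 = 2 · 5 · 7.
Test 115^(70/q) mod 142 for each prime factor q of 70:
115^35 ≡ 141 (mod 142)  [q = 2: ≢ 1 ✓]
115^14 ≡ 57 (mod 142)  [q = 5: ≢ 1 ✓]
115^10 ≡ 45 (mod 142)  [q = 7: ≢ 1 ✓]
All checks pass, so 115 has order 70 and is a primitive root modulo 142.

Yes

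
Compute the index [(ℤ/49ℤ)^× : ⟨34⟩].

The order of 34 must divide φ(49) = φ(7^2) = 7·(7−1) = 42 = 2 · 3 · 7.
Divisors of 42: 1, 2, 3, 6, 7, 14, 21, 42.
Evaluate successive powers at the divisors of 42:
34^1 ≡ 34 (mod 49)
34^2 ≡ 29 (mod 49)
34^3 ≡ 6 (mod 49)
34^6 ≡ 36 (mod 49)
34^7 ≡ 48 (mod 49)
34^14 ≡ 1 (mod 49) ✓
The order of 34 is 14, so the subgroup it generates has 14 elements.
[(Z/49Z)^× : ⟨34⟩] = 42/14 = 3.

3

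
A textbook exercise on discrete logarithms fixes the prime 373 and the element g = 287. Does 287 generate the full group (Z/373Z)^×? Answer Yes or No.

No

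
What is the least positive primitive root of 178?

φ(178) = φ(2)·φ(89) = 1·88 = 88 = 2^3 · 11.
Test candidates g = 2, 3, … against the prime factors q ∈ {2, 11} of φ(178): g is a generator iff g^(88/q) ≢ 1 for every such q.
g = 2: gcd(2, 178) = 2 > 1, not a unit — skip.
g = 3: 3^44 ≡ 177; 3^8 ≡ 153 — none is 1, so 3 is a primitive root.
So 3 is the smallest generator of (Z/178Z)^×.

3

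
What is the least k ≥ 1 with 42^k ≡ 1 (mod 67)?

ord(42) | φ(67) = 67 − 1 = 66 = 2 · 3 · 11.
Divisors of 66: 1, 2, 3, 6, 11, 22, 33, 66.
Compute 42^d (mod 67) for the divisors d until we hit 1:
42^1 ≡ 42 (mod 67)
42^2 ≡ 22 (mod 67)
42^3 ≡ 53 (mod 67)
42^6 ≡ 62 (mod 67)
42^11 ≡ 66 (mod 67)
42^22 ≡ 1 (mod 67) ✓
Hence ord(42) = 22.

22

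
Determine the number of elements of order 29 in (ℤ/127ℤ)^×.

0

φ(127) = 127 − 1 = 126 = 2 · 3^2 · 7.
(Z/127Z)^× is cyclic (|G| = 126); a cyclic group of order m has exactly φ(d) elements of each order d | m, and none otherwise.
29 does not divide 126, so no element of (Z/127Z)^× has order 29.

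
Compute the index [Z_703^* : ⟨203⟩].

18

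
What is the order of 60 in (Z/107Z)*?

106

By Lagrange's theorem, ord_107(60) divides φ(107) = 107 − 1 = 106 = 2 · 53.
Divisors of 106: 1, 2, 53, 106.
Check 60^d mod 107 for each divisor in increasing order:
60^1 ≡ 60 (mod 107)
60^2 ≡ 69 (mod 107)
60^53 ≡ 106 (mod 107)
60^106 ≡ 1 (mod 107) ✓
So ord_107(60) = 106.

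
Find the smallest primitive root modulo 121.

2

φ(121) = φ(11^2) = 11·(11−1) = 110 = 2 · 5 · 11.
Test candidates g = 2, 3, … against the prime factors q ∈ {2, 5, 11} of φ(121): g is a generator iff g^(110/q) ≢ 1 for every such q.
g = 2: 2^55 ≡ 120; 2^22 ≡ 81; 2^10 ≡ 56 — none is 1, so 2 is a primitive root.
Hence the least primitive root of 121 is 2.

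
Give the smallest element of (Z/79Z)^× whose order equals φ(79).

φ(79) = 79 − 1 = 78 = 2 · 3 · 13.
Test candidates g = 2, 3, … against the prime factors q ∈ {2, 3, 13} of φ(79): g is a generator iff g^(78/q) ≢ 1 for every such q.
g = 2: 2^39 ≡ 1 — hits 1, so not a primitive root.
g = 3: 3^39 ≡ 78; 3^26 ≡ 23; 3^6 ≡ 18 — none is 1, so 3 is a primitive root.
So 3 is the smallest generator of (Z/79Z)^×.

3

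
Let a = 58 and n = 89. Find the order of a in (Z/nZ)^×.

By Lagrange's theorem, ord_89(58) divides φ(89) = 89 − 1 = 88 = 2^3 · 11.
Divisors of 88: 1, 2, 4, 8, 11, 22, 44, 88.
Check 58^d mod 89 for each divisor in increasing order:
58^1 ≡ 58
58^2 ≡ 71
58^4 ≡ 57
58^8 ≡ 45
58^11 ≡ 12
58^22 ≡ 55
58^44 ≡ 88
58^88 ≡ 1
So ord_89(58) = 88.

88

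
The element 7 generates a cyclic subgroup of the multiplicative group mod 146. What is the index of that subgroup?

3

The order of 7 must divide φ(146) = φ(2)·φ(73) = 1·72 = 72 = 2^3 · 3^2.
Divisors of 72: 1, 2, 3, 4, 6, 8, 9, 12, 18, 24, 36, 72.
Compute 7^d (mod 146) for the divisors d until we hit 1:
7^1 ≡ 7 (mod 146)
7^2 ≡ 49 (mod 146)
7^3 ≡ 51 (mod 146)
7^4 ≡ 65 (mod 146)
7^6 ≡ 119 (mod 146)
7^8 ≡ 137 (mod 146)
7^9 ≡ 83 (mod 146)
7^12 ≡ 145 (mod 146)
7^18 ≡ 27 (mod 146)
7^24 ≡ 1 (mod 146) ✓
The order of 7 is 24, so the subgroup it generates has 24 elements.
Index = |(Z/146Z)^×| / |⟨7⟩| = 72 / 24 = 3.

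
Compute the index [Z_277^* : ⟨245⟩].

3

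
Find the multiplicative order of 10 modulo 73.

8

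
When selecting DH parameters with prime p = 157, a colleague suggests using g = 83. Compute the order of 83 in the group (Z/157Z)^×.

ord(83) | φ(157) = 157 − 1 = 156 = 2^2 · 3 · 13.
Divisors of 156: 1, 2, 3, 4, 6, 12, 13, 26, 39, 52, 78, 156.
Check 83^d mod 157 for each divisor in increasing order:
83^1 ≡ 83 (mod 157)
83^2 ≡ 138 (mod 157)
83^3 ≡ 150 (mod 157)
83^4 ≡ 47 (mod 157)
83^6 ≡ 49 (mod 157)
83^12 ≡ 46 (mod 157)
83^13 ≡ 50 (mod 157)
83^26 ≡ 145 (mod 157)
83^39 ≡ 28 (mod 157)
83^52 ≡ 144 (mod 157)
83^78 ≡ 156 (mod 157)
83^156 ≡ 1 (mod 157) ✓
Hence ord(83) = 156.

156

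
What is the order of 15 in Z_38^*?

ord(15) | φ(38) = φ(2)·φ(19) = 1·18 = 18 = 2 · 3^2.
Divisors of 18: 1, 2, 3, 6, 9, 18.
Check 15^d mod 38 for each divisor in increasing order:
15^1 ≡ 15 (mod 38)
15^2 ≡ 35 (mod 38)
15^3 ≡ 31 (mod 38)
15^6 ≡ 11 (mod 38)
15^9 ≡ 37 (mod 38)
15^18 ≡ 1 (mod 38) ✓
Hence ord(15) = 18.

18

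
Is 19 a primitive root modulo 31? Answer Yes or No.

No

φ(31) = 31 − 1 = 30 = 2 · 3 · 5.
Test 19^(30/q) mod 31 for each prime factor q of 30:
19^15 ≡ 1 (mod 31)  [q = 2: ≡ 1 ✗]
19^10 ≡ 25 (mod 31)  [q = 3: ≢ 1 ✓]
19^6 ≡ 2 (mod 31)  [q = 5: ≢ 1 ✓]
19^15 ≡ 1 shows ord(19) | 15, strictly less than φ(31); not a primitive root.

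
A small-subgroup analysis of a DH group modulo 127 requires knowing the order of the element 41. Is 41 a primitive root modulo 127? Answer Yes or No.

No

φ(127) = 127 − 1 = 126 = 2 · 3^2 · 7.
Test 41^(126/q) mod 127 for each prime factor q of 126:
41^63 ≡ 1 (mod 127)  [q = 2: ≡ 1 ✗]
41^42 ≡ 19 (mod 127)  [q = 3: ≢ 1 ✓]
41^18 ≡ 64 (mod 127)  [q = 7: ≢ 1 ✓]
The check at q = 2 fails, so 41 generates a proper subgroup.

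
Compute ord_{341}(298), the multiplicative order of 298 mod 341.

The order of 298 must divide φ(341) = φ(11·31) = (11−1)·(31−1) = 10·30 = 300 = 2^2 · 3 · 5^2.
Divisors of 300: 1, 2, 3, 4, 5, 6, 10, 12, 15, 20, 25, 30, 50, 60, 75, 100, 150, 300.
Check 298^d mod 341 for each divisor in increasing order:
298^1 ≡ 298
298^2 ≡ 144
298^3 ≡ 287
298^4 ≡ 276
298^5 ≡ 67
298^6 ≡ 188
298^10 ≡ 56
298^12 ≡ 221
298^15 ≡ 1
Therefore the multiplicative order of 298 modulo 341 is 15.

15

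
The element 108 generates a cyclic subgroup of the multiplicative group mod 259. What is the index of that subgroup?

Since 108 ∈ (Z/259Z)^×, its order divides φ(259) = φ(7·37) = (7−1)·(37−1) = 6·36 = 216 = 2^3 · 3^3.
Divisors of 216: 1, 2, 3, 4, 6, 8, 9, 12, 18, 24, 27, 36, 54, 72, 108, 216.
Check 108^d mod 259 for each divisor in increasing order:
108^1 ≡ 108
108^2 ≡ 9
108^3 ≡ 195
108^4 ≡ 81
108^6 ≡ 211
108^8 ≡ 86
108^9 ≡ 223
108^12 ≡ 232
108^18 ≡ 1
So ord_259(108) = 18, hence |⟨108⟩| = 18.
Index = |(Z/259Z)^×| / |⟨108⟩| = 216 / 18 = 12.

12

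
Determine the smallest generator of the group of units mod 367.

6

φ(367) = 367 − 1 = 366 = 2 · 3 · 61.
Test candidates g = 2, 3, … against the prime factors q ∈ {2, 3, 61} of φ(367): g is a generator iff g^(366/q) ≢ 1 for every such q.
g = 2: 2^183 ≡ 1 — hits 1, so not a primitive root.
g = 3: 3^183 ≡ 366; 3^122 ≡ 1 — hits 1, so not a primitive root.
g = 4: 4^183 ≡ 1 — hits 1, so not a primitive root.
g = 5: 5^183 ≡ 366; 5^122 ≡ 1 — hits 1, so not a primitive root.
g = 6: 6^183 ≡ 366; 6^122 ≡ 283; 6^6 ≡ 47 — none is 1, so 6 is a primitive root.
So 6 is the smallest generator of (Z/367Z)^×.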